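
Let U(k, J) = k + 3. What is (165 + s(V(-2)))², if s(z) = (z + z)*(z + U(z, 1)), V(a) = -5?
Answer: 55225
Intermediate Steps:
U(k, J) = 3 + k
s(z) = 2*z*(3 + 2*z) (s(z) = (z + z)*(z + (3 + z)) = (2*z)*(3 + 2*z) = 2*z*(3 + 2*z))
(165 + s(V(-2)))² = (165 + 2*(-5)*(3 + 2*(-5)))² = (165 + 2*(-5)*(3 - 10))² = (165 + 2*(-5)*(-7))² = (165 + 70)² = 235² = 55225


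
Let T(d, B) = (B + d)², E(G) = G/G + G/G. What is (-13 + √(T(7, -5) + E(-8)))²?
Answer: (13 - √6)² ≈ 111.31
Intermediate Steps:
E(G) = 2 (E(G) = 1 + 1 = 2)
(-13 + √(T(7, -5) + E(-8)))² = (-13 + √((-5 + 7)² + 2))² = (-13 + √(2² + 2))² = (-13 + √(4 + 2))² = (-13 + √6)²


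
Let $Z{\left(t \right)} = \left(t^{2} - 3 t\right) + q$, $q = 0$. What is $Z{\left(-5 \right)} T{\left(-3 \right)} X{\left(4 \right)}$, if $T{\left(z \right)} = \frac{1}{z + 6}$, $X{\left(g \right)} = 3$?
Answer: $40$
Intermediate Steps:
$T{\left(z \right)} = \frac{1}{6 + z}$
$Z{\left(t \right)} = t^{2} - 3 t$ ($Z{\left(t \right)} = \left(t^{2} - 3 t\right) + 0 = t^{2} - 3 t$)
$Z{\left(-5 \right)} T{\left(-3 \right)} X{\left(4 \right)} = \frac{\left(-5\right) \left(-3 - 5\right)}{6 - 3} \cdot 3 = \frac{\left(-5\right) \left(-8\right)}{3} \cdot 3 = 40 \cdot \frac{1}{3} \cdot 3 = \frac{40}{3} \cdot 3 = 40$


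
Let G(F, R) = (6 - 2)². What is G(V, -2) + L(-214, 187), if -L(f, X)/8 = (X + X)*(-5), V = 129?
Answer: 14976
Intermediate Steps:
L(f, X) = 80*X (L(f, X) = -8*(X + X)*(-5) = -8*2*X*(-5) = -(-80)*X = 80*X)
G(F, R) = 16 (G(F, R) = 4² = 16)
G(V, -2) + L(-214, 187) = 16 + 80*187 = 16 + 14960 = 14976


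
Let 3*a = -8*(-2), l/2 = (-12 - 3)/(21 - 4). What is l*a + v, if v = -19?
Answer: -483/17 ≈ -28.412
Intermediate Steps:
l = -30/17 (l = 2*((-12 - 3)/(21 - 4)) = 2*(-15/17) = -30/17 ≈ -1.7647)
a = 16/3 (a = (-8*(-2))/3 = (⅓)*16 = 16/3 ≈ 5.3333)
l*a + v = -30/17*16/3 - 19 = -160/17 - 19 = -483/17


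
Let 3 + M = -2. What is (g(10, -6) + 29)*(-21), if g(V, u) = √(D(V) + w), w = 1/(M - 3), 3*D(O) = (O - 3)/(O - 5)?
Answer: -609 - 7*√1230/20 ≈ -621.28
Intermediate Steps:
M = -5 (M = -3 - 2 = -5)
D(O) = (-3 + O)/(3*(-5 + O)) (D(O) = ((O - 3)/(O - 5))/3 = ((-3 + O)/(-5 + O))/3 = (-3 + O)/(3*(-5 + O)))
w = -⅛ (w = 1/(-5 - 3) = 1/(-8) = -⅛ ≈ -0.12500)
g(V, u) = √(-⅛ + (-3 + V)/(3*(-5 + V))) (g(V, u) = √((-3 + V)/(3*(-5 + V)) - ⅛) = √(-⅛ + (-3 + V)/(3*(-5 + V))))
(g(10, -6) + 29)*(-21) = (√6*√((-9 + 5*10)/(-5 + 10))/12 + 29)*(-21) = (√6*√((-9 + 50)/5)/12 + 29)*(-21) = (√6*√((⅕)*41)/12 + 29)*(-21) = (√6*√(41/5)/12 + 29)*(-21) = (√6*(√205/5)/12 + 29)*(-21) = (√1230/60 + 29)*(-21) = (29 + √1230/60)*(-21) = -609 - 7*√1230/20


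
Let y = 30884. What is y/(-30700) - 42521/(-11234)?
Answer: 239610961/86220950 ≈ 2.7790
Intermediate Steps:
y/(-30700) - 42521/(-11234) = 30884/(-30700) - 42521/(-11234) = 30884*(-1/30700) - 42521*(-1/11234) = -7721/7675 + 42521/11234 = 239610961/86220950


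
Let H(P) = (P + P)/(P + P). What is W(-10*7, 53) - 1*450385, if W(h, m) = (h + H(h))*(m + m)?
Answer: -457699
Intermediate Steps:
H(P) = 1 (H(P) = (2*P)/((2*P)) = (2*P)*(1/(2*P)) = 1)
W(h, m) = 2*m*(1 + h) (W(h, m) = (h + 1)*(m + m) = (1 + h)*(2*m) = 2*m*(1 + h))
W(-10*7, 53) - 1*450385 = 2*53*(1 - 10*7) - 1*450385 = 2*53*(1 - 70) - 450385 = 2*53*(-69) - 450385 = -7314 - 450385 = -457699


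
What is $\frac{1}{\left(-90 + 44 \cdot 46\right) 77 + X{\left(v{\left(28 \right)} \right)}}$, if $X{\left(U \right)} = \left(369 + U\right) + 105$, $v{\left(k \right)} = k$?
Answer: $\frac{1}{149420} \approx 6.6925 \cdot 10^{-6}$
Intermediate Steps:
$X{\left(U \right)} = 474 + U$
$\frac{1}{\left(-90 + 44 \cdot 46\right) 77 + X{\left(v{\left(28 \right)} \right)}} = \frac{1}{\left(-90 + 44 \cdot 46\right) 77 + \left(474 + 28\right)} = \frac{1}{\left(-90 + 2024\right) 77 + 502} = \frac{1}{1934 \cdot 77 + 502} = \frac{1}{148918 + 502} = \frac{1}{149420}$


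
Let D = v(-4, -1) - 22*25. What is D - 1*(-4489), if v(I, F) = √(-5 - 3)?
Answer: 3939 + 2*I*√2 ≈ 3939.0 + 2.8284*I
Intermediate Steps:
v(I, F) = 2*I*√2 (v(I, F) = √(-8) = 2*I*√2)
D = -550 + 2*I*√2 (D = 2*I*√2 - 22*25 = 2*I*√2 - 550 = -550 + 2*I*√2 ≈ -550.0 + 2.8284*I)
D - 1*(-4489) = (-550 + 2*I*√2) - 1*(-4489) = (-550 + 2*I*√2) + 4489 = 3939 + 2*I*√2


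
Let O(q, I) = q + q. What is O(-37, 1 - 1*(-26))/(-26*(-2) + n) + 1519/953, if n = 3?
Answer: 13023/52415 ≈ 0.24846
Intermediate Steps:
O(q, I) = 2*q
O(-37, 1 - 1*(-26))/(-26*(-2) + n) + 1519/953 = (2*(-37))/(-26*(-2) + 3) + 1519/953 = -74/(52 + 3) + 1519*(1/953) = -74/55 + 1519/953 = 13023/52415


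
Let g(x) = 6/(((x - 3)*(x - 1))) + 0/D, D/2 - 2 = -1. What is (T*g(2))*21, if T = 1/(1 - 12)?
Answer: 126/11 ≈ 11.455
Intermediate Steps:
D = 2 (D = 4 + 2*(-1) = 4 - 2 = 2)
T = -1/11 (T = 1/(-11) = -1/11 ≈ -0.090909)
g(x) = 6/((-1 + x)*(-3 + x)) (g(x) = 6/(((x - 3)*(x - 1))) + 0/2 = 6/(((-3 + x)*(-1 + x))) + 0*(½) = 6/(((-1 + x)*(-3 + x))) + 0 = 6*(1/((-1 + x)*(-3 + x))) + 0 = 6/((-1 + x)*(-3 + x)) + 0 = 6/((-1 + x)*(-3 + x)))
(T*g(2))*21 = -6/(11*(3 + 2² - 4*2))*21 = -6/(11*(3 + 4 - 8))*21 = -6/(11*(-1))*21 = -6*(-1)/11*21 = -1/11*(-6)*21 = (6/11)*21 = 126/11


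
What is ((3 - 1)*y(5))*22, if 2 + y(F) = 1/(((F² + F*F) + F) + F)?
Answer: -1309/15 ≈ -87.267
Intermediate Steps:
y(F) = -2 + 1/(2*F + 2*F²) (y(F) = -2 + 1/(((F² + F*F) + F) + F) = -2 + 1/(((F² + F²) + F) + F) = -2 + 1/((2*F² + F) + F) = -2 + 1/((F + 2*F²) + F) = -2 + 1/(2*F + 2*F²))
((3 - 1)*y(5))*22 = ((3 - 1)*((½)*(1 - 4*5 - 4*5²)/(5*(1 + 5))))*22 = (2*((½)*(⅕)*(1 - 20 - 4*25)/6))*22 = (2*((½)*(⅕)*(⅙)*(1 - 20 - 100)))*22 = (2*((½)*(⅕)*(⅙)*(-119)))*22 = (2*(-119/60))*22 = -119/30*22 = -1309/15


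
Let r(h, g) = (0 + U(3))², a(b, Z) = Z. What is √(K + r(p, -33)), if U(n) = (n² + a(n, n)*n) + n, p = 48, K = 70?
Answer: √511 ≈ 22.605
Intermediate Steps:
U(n) = n + 2*n² (U(n) = (n² + n*n) + n = (n² + n²) + n = 2*n² + n = n + 2*n²)
r(h, g) = 441 (r(h, g) = (0 + 3*(1 + 2*3))² = (0 + 3*(1 + 6))² = (0 + 3*7)² = (0 + 21)² = 21² = 441)
√(K + r(p, -33)) = √(70 + 441) = √511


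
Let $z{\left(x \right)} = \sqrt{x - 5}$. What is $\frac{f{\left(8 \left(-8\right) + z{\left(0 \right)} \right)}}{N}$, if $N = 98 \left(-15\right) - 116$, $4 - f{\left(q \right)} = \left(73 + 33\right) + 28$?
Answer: $\frac{5}{61} \approx 0.081967$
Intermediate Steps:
$z{\left(x \right)} = \sqrt{-5 + x}$
$f{\left(q \right)} = -130$ ($f{\left(q \right)} = 4 - \left(\left(73 + 33\right) + 28\right) = 4 - \left(106 + 28\right) = 4 - 134 = -130$)
$N = -1586$ ($N = -1470 - 116 = -1586$)
$\frac{f{\left(8 \left(-8\right) + z{\left(0 \right)} \right)}}{N} = - \frac{130}{-1586} = \left(-130\right) \left(- \frac{1}{1586}\right) = \frac{5}{61}$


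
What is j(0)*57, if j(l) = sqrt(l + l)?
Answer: 0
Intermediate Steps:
j(l) = sqrt(2)*sqrt(l) (j(l) = sqrt(2*l) = sqrt(2)*sqrt(l))
j(0)*57 = (sqrt(2)*sqrt(0))*57 = (sqrt(2)*0)*57 = 0*57 = 0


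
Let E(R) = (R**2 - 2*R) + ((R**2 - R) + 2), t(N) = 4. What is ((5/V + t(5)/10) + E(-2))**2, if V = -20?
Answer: 104329/400 ≈ 260.82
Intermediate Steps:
E(R) = 2 - 3*R + 2*R**2 (E(R) = (R**2 - 2*R) + (2 + R**2 - R) = 2 - 3*R + 2*R**2)
((5/V + t(5)/10) + E(-2))**2 = ((5/(-20) + 4/10) + (2 - 3*(-2) + 2*(-2)**2))**2 = ((5*(-1/20) + 4*(1/10)) + (2 + 6 + 2*4))**2 = ((-1/4 + 2/5) + (2 + 6 + 8))**2 = (3/20 + 16)**2 = (323/20)**2 = 104329/400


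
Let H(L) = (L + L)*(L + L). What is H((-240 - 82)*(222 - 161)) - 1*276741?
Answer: 1542955915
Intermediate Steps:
H(L) = 4*L² (H(L) = (2*L)*(2*L) = 4*L²)
H((-240 - 82)*(222 - 161)) - 1*276741 = 4*((-240 - 82)*(222 - 161))² - 1*276741 = 4*(-322*61)² - 276741 = 4*(-19642)² - 276741 = 4*385808164 - 276741 = 1543232656 - 276741 = 1542955915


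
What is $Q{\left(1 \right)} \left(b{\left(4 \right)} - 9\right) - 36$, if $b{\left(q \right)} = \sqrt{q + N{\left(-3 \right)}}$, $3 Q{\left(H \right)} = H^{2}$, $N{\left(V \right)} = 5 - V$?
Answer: $-39 + \frac{2 \sqrt{3}}{3} \approx -37.845$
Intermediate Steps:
$Q{\left(H \right)} = \frac{H^{2}}{3}$
$b{\left(q \right)} = \sqrt{8 + q}$ ($b{\left(q \right)} = \sqrt{q + \left(5 - -3\right)} = \sqrt{q + \left(5 + 3\right)} = \sqrt{q + 8} = \sqrt{8 + q}$)
$Q{\left(1 \right)} \left(b{\left(4 \right)} - 9\right) - 36 = \frac{1^{2}}{3} \left(\sqrt{8 + 4} - 9\right) - 36 = \frac{1}{3} \cdot 1 \left(\sqrt{12} - 9\right) - 36 = \frac{2 \sqrt{3} - 9}{3} - 36 = \frac{-9 + 2 \sqrt{3}}{3} - 36 = \left(-3 + \frac{2 \sqrt{3}}{3}\right) - 36 = -39 + \frac{2 \sqrt{3}}{3}$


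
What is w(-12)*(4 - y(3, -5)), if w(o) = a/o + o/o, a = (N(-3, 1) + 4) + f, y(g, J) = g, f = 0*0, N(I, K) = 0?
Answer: ⅔ ≈ 0.66667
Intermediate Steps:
f = 0
a = 4 (a = (0 + 4) + 0 = 4 + 0 = 4)
w(o) = 1 + 4/o (w(o) = 4/o + o/o = 4/o + 1 = 1 + 4/o)
w(-12)*(4 - y(3, -5)) = ((4 - 12)/(-12))*(4 - 1*3) = (-1/12*(-8))*(4 - 3) = (⅔)*1 = ⅔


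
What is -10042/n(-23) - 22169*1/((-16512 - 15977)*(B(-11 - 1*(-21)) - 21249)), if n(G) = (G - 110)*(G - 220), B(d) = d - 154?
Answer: -775586645705/2495878502607 ≈ -0.31075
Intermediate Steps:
B(d) = -154 + d
n(G) = (-220 + G)*(-110 + G) (n(G) = (-110 + G)*(-220 + G) = (-220 + G)*(-110 + G))
-10042/n(-23) - 22169*1/((-16512 - 15977)*(B(-11 - 1*(-21)) - 21249)) = -10042/(24200 + (-23)² - 330*(-23)) - 22169*1/((-16512 - 15977)*((-154 + (-11 - 1*(-21))) - 21249)) = -10042/(24200 + 529 + 7590) - 22169*(-1/(32489*((-154 + (-11 + 21)) - 21249))) = -10042/32319 - 22169*(-1/(32489*((-154 + 10) - 21249))) = -10042*1/32319 - 22169*(-1/(32489*(-144 - 21249))) = -10042/32319 - 22169/((-32489*(-21393))) = -10042/32319 - 22169/695037177 = -775586645705/2495878502607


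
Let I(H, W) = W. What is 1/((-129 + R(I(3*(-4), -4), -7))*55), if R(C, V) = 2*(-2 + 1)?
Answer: -1/7205 ≈ -0.00013879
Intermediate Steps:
R(C, V) = -2 (R(C, V) = 2*(-1) = -2)
1/((-129 + R(I(3*(-4), -4), -7))*55) = 1/((-129 - 2)*55) = 1/(-131*55) = 1/(-7205) = -1/7205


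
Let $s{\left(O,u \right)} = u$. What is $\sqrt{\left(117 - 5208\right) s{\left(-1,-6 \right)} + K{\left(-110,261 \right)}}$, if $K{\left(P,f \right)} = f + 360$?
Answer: $3 \sqrt{3463} \approx 176.54$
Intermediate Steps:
$K{\left(P,f \right)} = 360 + f$
$\sqrt{\left(117 - 5208\right) s{\left(-1,-6 \right)} + K{\left(-110,261 \right)}} = \sqrt{\left(117 - 5208\right) \left(-6\right) + \left(360 + 261\right)} = \sqrt{\left(117 - 5208\right) \left(-6\right) + 621} = \sqrt{\left(-5091\right) \left(-6\right) + 621} = \sqrt{30546 + 621} = \sqrt{31167} = 3 \sqrt{3463}$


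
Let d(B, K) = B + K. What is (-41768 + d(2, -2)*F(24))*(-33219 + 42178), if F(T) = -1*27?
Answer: -374199512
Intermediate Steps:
F(T) = -27
(-41768 + d(2, -2)*F(24))*(-33219 + 42178) = (-41768 + (2 - 2)*(-27))*(-33219 + 42178) = (-41768 + 0*(-27))*8959 = (-41768 + 0)*8959 = -41768*8959 = -374199512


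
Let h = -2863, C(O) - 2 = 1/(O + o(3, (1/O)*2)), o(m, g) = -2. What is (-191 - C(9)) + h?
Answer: -21393/7 ≈ -3056.1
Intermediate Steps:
C(O) = 2 + 1/(-2 + O) (C(O) = 2 + 1/(O - 2) = 2 + 1/(-2 + O))
(-191 - C(9)) + h = (-191 - (-3 + 2*9)/(-2 + 9)) - 2863 = (-191 - (-3 + 18)/7) - 2863 = (-191 - 15/7) - 2863 = -1352/7 - 2863 = -21393/7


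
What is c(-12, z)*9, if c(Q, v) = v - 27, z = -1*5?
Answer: -288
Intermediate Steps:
z = -5
c(Q, v) = -27 + v
c(-12, z)*9 = (-27 - 5)*9 = -32*9 = -288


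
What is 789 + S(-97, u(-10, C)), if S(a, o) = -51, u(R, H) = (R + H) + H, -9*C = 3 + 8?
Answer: 738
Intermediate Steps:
C = -11/9 (C = -(3 + 8)/9 = -1/9*11 = -11/9 ≈ -1.2222)
u(R, H) = R + 2*H (u(R, H) = (H + R) + H = R + 2*H)
789 + S(-97, u(-10, C)) = 789 - 51 = 738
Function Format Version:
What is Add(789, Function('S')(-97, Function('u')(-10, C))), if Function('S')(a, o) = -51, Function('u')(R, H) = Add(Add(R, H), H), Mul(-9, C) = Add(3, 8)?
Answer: 738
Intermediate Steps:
C = Rational(-11, 9) (C = Mul(Rational(-1, 9), Add(3, 8)) = Mul(Rational(-1, 9), 11) = Rational(-11, 9) ≈ -1.2222)
Function('u')(R, H) = Add(R, Mul(2, H)) (Function('u')(R, H) = Add(Add(H, R), H) = Add(R, Mul(2, H)))
Add(789, Function('S')(-97, Function('u')(-10, C))) = Add(789, -51) = 738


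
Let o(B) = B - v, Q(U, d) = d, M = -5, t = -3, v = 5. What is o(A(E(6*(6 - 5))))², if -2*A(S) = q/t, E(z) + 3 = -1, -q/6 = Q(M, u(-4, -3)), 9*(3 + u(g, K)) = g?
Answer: 196/81 ≈ 2.4198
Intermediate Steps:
u(g, K) = -3 + g/9
q = 62/3 (q = -6*(-3 + (⅑)*(-4)) = -6*(-3 - 4/9) = -6*(-31/9) = 62/3 ≈ 20.667)
E(z) = -4 (E(z) = -3 - 1 = -4)
A(S) = 31/9 (A(S) = -31/(3*(-3)) = -31*(-1)/(3*3) = -½*(-62/9) = 31/9)
o(B) = -5 + B (o(B) = B - 1*5 = B - 5 = -5 + B)
o(A(E(6*(6 - 5))))² = (-5 + 31/9)² = (-14/9)² = 196/81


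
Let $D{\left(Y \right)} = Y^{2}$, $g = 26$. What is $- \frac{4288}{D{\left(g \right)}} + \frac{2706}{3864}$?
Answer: $- \frac{614149}{108836} \approx -5.6429$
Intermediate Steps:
$- \frac{4288}{D{\left(g \right)}} + \frac{2706}{3864} = - \frac{4288}{26^{2}} + \frac{2706}{3864} = - \frac{4288}{676} + 2706 \cdot \frac{1}{3864} = \left(-4288\right) \frac{1}{676} + \frac{451}{644} = - \frac{1072}{169} + \frac{451}{644} = - \frac{614149}{108836}$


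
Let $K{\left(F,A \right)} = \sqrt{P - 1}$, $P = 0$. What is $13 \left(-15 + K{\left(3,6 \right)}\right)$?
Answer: $-195 + 13 i \approx -195.0 + 13.0 i$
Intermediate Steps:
$K{\left(F,A \right)} = i$ ($K{\left(F,A \right)} = \sqrt{0 - 1} = \sqrt{-1} = i$)
$13 \left(-15 + K{\left(3,6 \right)}\right) = 13 \left(-15 + i\right) = -195 + 13 i$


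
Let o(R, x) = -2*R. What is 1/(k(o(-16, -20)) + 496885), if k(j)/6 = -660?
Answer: 1/492925 ≈ 2.0287e-6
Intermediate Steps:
k(j) = -3960 (k(j) = 6*(-660) = -3960)
1/(k(o(-16, -20)) + 496885) = 1/(-3960 + 496885) = 1/492925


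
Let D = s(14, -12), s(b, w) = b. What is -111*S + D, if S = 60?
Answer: -6646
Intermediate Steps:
D = 14
-111*S + D = -111*60 + 14 = -6660 + 14 = -6646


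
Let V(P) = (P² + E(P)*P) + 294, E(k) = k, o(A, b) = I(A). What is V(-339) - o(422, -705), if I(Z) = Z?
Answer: 229714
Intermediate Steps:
o(A, b) = A
V(P) = 294 + 2*P² (V(P) = (P² + P*P) + 294 = (P² + P²) + 294 = 2*P² + 294 = 294 + 2*P²)
V(-339) - o(422, -705) = (294 + 2*(-339)²) - 1*422 = (294 + 2*114921) - 422 = (294 + 229842) - 422 = 230136 - 422 = 229714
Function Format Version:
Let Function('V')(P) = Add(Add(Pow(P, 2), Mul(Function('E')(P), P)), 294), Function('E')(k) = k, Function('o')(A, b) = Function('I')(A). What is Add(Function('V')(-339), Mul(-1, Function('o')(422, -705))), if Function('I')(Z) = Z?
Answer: 229714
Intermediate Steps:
Function('o')(A, b) = A
Function('V')(P) = Add(294, Mul(2, Pow(P, 2))) (Function('V')(P) = Add(Add(Pow(P, 2), Mul(P, P)), 294) = Add(Add(Pow(P, 2), Pow(P, 2)), 294) = Add(Mul(2, Pow(P, 2)), 294) = Add(294, Mul(2, Pow(P, 2))))
Add(Function('V')(-339), Mul(-1, Function('o')(422, -705))) = Add(Add(294, Mul(2, Pow(-339, 2))), Mul(-1, 422)) = Add(Add(294, Mul(2, 114921)), -422) = Add(Add(294, 229842), -422) = Add(230136, -422) = 229714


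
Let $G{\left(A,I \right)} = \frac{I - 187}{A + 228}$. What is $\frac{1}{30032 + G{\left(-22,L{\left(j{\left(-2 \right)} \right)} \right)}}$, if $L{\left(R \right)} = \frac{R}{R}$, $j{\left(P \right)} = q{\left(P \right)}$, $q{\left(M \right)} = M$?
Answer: $\frac{103}{3093203} \approx 3.3299 \cdot 10^{-5}$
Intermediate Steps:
$j{\left(P \right)} = P$
$L{\left(R \right)} = 1$
$G{\left(A,I \right)} = \frac{-187 + I}{228 + A}$
$\frac{1}{30032 + G{\left(-22,L{\left(j{\left(-2 \right)} \right)} \right)}} = \frac{1}{30032 + \frac{-187 + 1}{228 - 22}} = \frac{1}{30032 + \frac{1}{206} \left(-186\right)} = \frac{1}{30032 - \frac{93}{103}} = \frac{1}{\frac{3093203}{103}} = \frac{103}{3093203}$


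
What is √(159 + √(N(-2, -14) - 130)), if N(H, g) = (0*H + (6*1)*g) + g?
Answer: √(159 + 2*I*√57) ≈ 12.624 + 0.59807*I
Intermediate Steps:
N(H, g) = 7*g (N(H, g) = (0 + 6*g) + g = 6*g + g = 7*g)
√(159 + √(N(-2, -14) - 130)) = √(159 + √(7*(-14) - 130)) = √(159 + √(-98 - 130)) = √(159 + √(-228)) = √(159 + 2*I*√57)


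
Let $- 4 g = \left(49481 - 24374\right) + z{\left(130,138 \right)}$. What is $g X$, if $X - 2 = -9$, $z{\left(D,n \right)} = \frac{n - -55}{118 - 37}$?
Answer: $\frac{3559255}{81} \approx 43941.0$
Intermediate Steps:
$z{\left(D,n \right)} = \frac{55}{81} + \frac{n}{81}$ ($z{\left(D,n \right)} = \frac{n + 55}{81} = \left(55 + n\right) \frac{1}{81} = \frac{55}{81} + \frac{n}{81}$)
$X = -7$ ($X = 2 - 9 = -7$)
$g = - \frac{508465}{81}$ ($g = - \frac{\left(49481 - 24374\right) + \left(\frac{55}{81} + \frac{1}{81} \cdot 138\right)}{4} = - \frac{25107 + \left(\frac{55}{81} + \frac{46}{27}\right)}{4} = - \frac{25107 + \frac{193}{81}}{4} = \left(- \frac{1}{4}\right) \frac{2033860}{81} = - \frac{508465}{81} \approx -6277.3$)
$g X = \left(- \frac{508465}{81}\right) \left(-7\right) = \frac{3559255}{81}$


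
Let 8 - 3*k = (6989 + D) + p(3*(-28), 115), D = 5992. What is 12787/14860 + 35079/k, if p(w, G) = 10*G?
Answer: -1383231019/209867780 ≈ -6.5910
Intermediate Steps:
k = -14123/3 (k = 8/3 - ((6989 + 5992) + 10*115)/3 = 8/3 - (12981 + 1150)/3 = 8/3 - 1/3*14131 = 8/3 - 14131/3 = -14123/3 ≈ -4707.7)
12787/14860 + 35079/k = 12787/14860 + 35079/(-14123/3) = 12787*(1/14860) + 35079*(-3/14123) = 12787/14860 - 105237/14123 = -1383231019/209867780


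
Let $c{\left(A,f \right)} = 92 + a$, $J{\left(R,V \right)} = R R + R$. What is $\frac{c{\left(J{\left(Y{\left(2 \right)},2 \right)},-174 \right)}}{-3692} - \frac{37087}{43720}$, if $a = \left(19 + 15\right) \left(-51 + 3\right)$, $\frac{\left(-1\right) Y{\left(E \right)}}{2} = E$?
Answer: $- \frac{17399101}{40353560} \approx -0.43117$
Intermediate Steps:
$Y{\left(E \right)} = - 2 E$
$J{\left(R,V \right)} = R + R^{2}$ ($J{\left(R,V \right)} = R^{2} + R = R + R^{2}$)
$a = -1632$ ($a = 34 \left(-48\right) = -1632$)
$c{\left(A,f \right)} = -1540$ ($c{\left(A,f \right)} = 92 - 1632 = -1540$)
$\frac{c{\left(J{\left(Y{\left(2 \right)},2 \right)},-174 \right)}}{-3692} - \frac{37087}{43720} = - \frac{1540}{-3692} - \frac{37087}{43720} = \left(-1540\right) \left(- \frac{1}{3692}\right) - \frac{37087}{43720} = \frac{385}{923} - \frac{37087}{43720} = - \frac{17399101}{40353560}$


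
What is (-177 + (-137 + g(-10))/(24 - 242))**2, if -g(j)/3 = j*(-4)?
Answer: 1469112241/47524 ≈ 30913.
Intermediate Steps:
g(j) = 12*j (g(j) = -3*j*(-4) = -(-12)*j = 12*j)
(-177 + (-137 + g(-10))/(24 - 242))**2 = (-177 + (-137 + 12*(-10))/(24 - 242))**2 = (-177 + (-137 - 120)/(-218))**2 = (-177 - 257*(-1/218))**2 = (-177 + 257/218)**2 = (-38329/218)**2 = 1469112241/47524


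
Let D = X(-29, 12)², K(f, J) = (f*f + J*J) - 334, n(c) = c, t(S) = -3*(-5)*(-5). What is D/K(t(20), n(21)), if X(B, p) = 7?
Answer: 49/5732 ≈ 0.0085485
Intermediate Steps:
t(S) = -75 (t(S) = 15*(-5) = -75)
K(f, J) = -334 + J² + f² (K(f, J) = (f² + J²) - 334 = (J² + f²) - 334 = -334 + J² + f²)
D = 49 (D = 7² = 49)
D/K(t(20), n(21)) = 49/(-334 + 21² + (-75)²) = 49/(-334 + 441 + 5625) = 49/5732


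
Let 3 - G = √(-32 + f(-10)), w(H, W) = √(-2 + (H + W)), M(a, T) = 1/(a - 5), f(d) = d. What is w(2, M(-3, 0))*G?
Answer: I*√2*(3 - I*√42)/4 ≈ 2.2913 + 1.0607*I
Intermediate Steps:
M(a, T) = 1/(-5 + a)
w(H, W) = √(-2 + H + W)
G = 3 - I*√42 (G = 3 - √(-32 - 10) = 3 - √(-42) = 3 - I*√42 ≈ 3.0 - 6.4807*I)
w(2, M(-3, 0))*G = √(-2 + 2 + 1/(-5 - 3))*(3 - I*√42) = √(-2 + 2 + 1/(-8))*(3 - I*√42) = √(-2 + 2 - ⅛)*(3 - I*√42) = √(-⅛)*(3 - I*√42) = (I*√2/4)*(3 - I*√42) = I*√2*(3 - I*√42)/4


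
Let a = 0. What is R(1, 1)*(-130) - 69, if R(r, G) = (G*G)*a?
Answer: -69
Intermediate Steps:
R(r, G) = 0 (R(r, G) = (G*G)*0 = G²*0 = 0)
R(1, 1)*(-130) - 69 = 0*(-130) - 69 = 0 - 69 = -69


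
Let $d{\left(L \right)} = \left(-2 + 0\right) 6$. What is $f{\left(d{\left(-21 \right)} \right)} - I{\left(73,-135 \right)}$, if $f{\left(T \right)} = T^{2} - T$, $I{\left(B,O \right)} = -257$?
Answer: $413$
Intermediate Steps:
$d{\left(L \right)} = -12$ ($d{\left(L \right)} = \left(-2\right) 6 = -12$)
$f{\left(d{\left(-21 \right)} \right)} - I{\left(73,-135 \right)} = - 12 \left(-1 - 12\right) - -257 = \left(-12\right) \left(-13\right) + 257 = 156 + 257 = 413$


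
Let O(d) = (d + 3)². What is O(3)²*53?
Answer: 68688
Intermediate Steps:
O(d) = (3 + d)²
O(3)²*53 = ((3 + 3)²)²*53 = (6²)²*53 = 36²*53 = 1296*53 = 68688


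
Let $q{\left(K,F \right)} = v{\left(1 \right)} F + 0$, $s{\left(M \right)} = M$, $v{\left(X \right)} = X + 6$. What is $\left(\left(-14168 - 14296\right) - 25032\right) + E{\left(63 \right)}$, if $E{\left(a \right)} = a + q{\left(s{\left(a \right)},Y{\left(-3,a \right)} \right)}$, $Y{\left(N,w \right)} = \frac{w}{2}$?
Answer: $- \frac{106425}{2} \approx -53213.0$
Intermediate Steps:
$v{\left(X \right)} = 6 + X$
$Y{\left(N,w \right)} = \frac{w}{2}$ ($Y{\left(N,w \right)} = w \frac{1}{2} = \frac{w}{2}$)
$q{\left(K,F \right)} = 7 F$ ($q{\left(K,F \right)} = \left(6 + 1\right) F + 0 = 7 F + 0 = 7 F$)
$E{\left(a \right)} = \frac{9 a}{2}$ ($E{\left(a \right)} = a + 7 \frac{a}{2} = a + \frac{7 a}{2} = \frac{9 a}{2}$)
$\left(\left(-14168 - 14296\right) - 25032\right) + E{\left(63 \right)} = \left(\left(-14168 - 14296\right) - 25032\right) + \frac{9}{2} \cdot 63 = \left(-28464 - 25032\right) + \frac{567}{2} = -53496 + \frac{567}{2} = - \frac{106425}{2}$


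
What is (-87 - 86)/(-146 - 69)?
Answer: 173/215 ≈ 0.80465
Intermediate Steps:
(-87 - 86)/(-146 - 69) = -173/(-215) = -173*(-1/215) = 173/215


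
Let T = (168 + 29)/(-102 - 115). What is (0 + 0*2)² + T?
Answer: -197/217 ≈ -0.90783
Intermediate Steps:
T = -197/217 (T = 197/(-217) = 197*(-1/217) = -197/217 ≈ -0.90783)
(0 + 0*2)² + T = (0 + 0*2)² - 197/217 = (0 + 0)² - 197/217 = 0² - 197/217 = 0 - 197/217 = -197/217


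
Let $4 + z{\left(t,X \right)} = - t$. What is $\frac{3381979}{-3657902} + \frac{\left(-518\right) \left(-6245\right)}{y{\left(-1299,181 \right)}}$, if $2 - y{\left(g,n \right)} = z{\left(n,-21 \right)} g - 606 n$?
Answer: $- \frac{1753537361379}{68260109222} \approx -25.689$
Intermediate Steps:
$z{\left(t,X \right)} = -4 - t$
$y{\left(g,n \right)} = 2 + 606 n - g \left(-4 - n\right)$ ($y{\left(g,n \right)} = 2 - \left(\left(-4 - n\right) g - 606 n\right) = 2 - \left(g \left(-4 - n\right) - 606 n\right) = 2 - \left(- 606 n + g \left(-4 - n\right)\right) = 2 + 606 n - g \left(-4 - n\right)$)
$\frac{3381979}{-3657902} + \frac{\left(-518\right) \left(-6245\right)}{y{\left(-1299,181 \right)}} = \frac{3381979}{-3657902} + \frac{\left(-518\right) \left(-6245\right)}{2 + 606 \cdot 181 - 1299 \left(4 + 181\right)} = 3381979 \left(- \frac{1}{3657902}\right) + \frac{3234910}{2 + 109686 - 240315} = - \frac{3381979}{3657902} + \frac{3234910}{2 + 109686 - 240315} = - \frac{3381979}{3657902} + \frac{3234910}{-130627} = - \frac{3381979}{3657902} + 3234910 \left(- \frac{1}{130627}\right) = - \frac{3381979}{3657902} - \frac{462130}{18661} = - \frac{1753537361379}{68260109222}$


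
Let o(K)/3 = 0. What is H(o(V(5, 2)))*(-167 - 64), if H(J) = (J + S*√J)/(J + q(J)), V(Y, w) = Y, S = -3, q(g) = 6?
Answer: 0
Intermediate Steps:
o(K) = 0 (o(K) = 3*0 = 0)
H(J) = (J - 3*√J)/(6 + J) (H(J) = (J - 3*√J)/(J + 6) = (J - 3*√J)/(6 + J))
H(o(V(5, 2)))*(-167 - 64) = ((0 - 3*√0)/(6 + 0))*(-167 - 64) = ((0 - 3*0)/6)*(-231) = ((0 + 0)/6)*(-231) = ((⅙)*0)*(-231) = 0*(-231) = 0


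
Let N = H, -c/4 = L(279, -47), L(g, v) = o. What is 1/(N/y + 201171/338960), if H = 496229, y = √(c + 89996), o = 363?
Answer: -188678747616720/884119869712360281953 + 7126709496560800*√5534/884119869712360281953 ≈ 0.00059944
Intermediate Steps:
L(g, v) = 363
c = -1452 (c = -4*363 = -1452)
y = 4*√5534 (y = √(-1452 + 89996) = √88544 = 4*√5534 ≈ 297.56)
N = 496229
1/(N/y + 201171/338960) = 1/(496229/((4*√5534)) + 201171/338960) = 1/(496229*(√5534/22136) + 201171*(1/338960)) = 1/(496229*√5534/22136 + 201171/338960) = 1/(201171/338960 + 496229*√5534/22136)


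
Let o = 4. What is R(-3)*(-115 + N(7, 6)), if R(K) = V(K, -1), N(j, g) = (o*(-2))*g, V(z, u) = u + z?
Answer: 652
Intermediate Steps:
N(j, g) = -8*g (N(j, g) = (4*(-2))*g = -8*g)
R(K) = -1 + K
R(-3)*(-115 + N(7, 6)) = (-1 - 3)*(-115 - 8*6) = -4*(-115 - 48) = -4*(-163) = 652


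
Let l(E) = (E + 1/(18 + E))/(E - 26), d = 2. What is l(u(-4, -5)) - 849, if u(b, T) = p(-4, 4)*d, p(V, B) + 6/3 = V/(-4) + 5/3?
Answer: -3644149/4292 ≈ -849.06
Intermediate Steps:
p(V, B) = -⅓ - V/4 (p(V, B) = -2 + (V/(-4) + 5/3) = -2 + (V*(-¼) + 5*(⅓)) = -2 + (-V/4 + 5/3) = -2 + (5/3 - V/4) = -⅓ - V/4)
u(b, T) = 4/3 (u(b, T) = (-⅓ - ¼*(-4))*2 = (-⅓ + 1)*2 = (⅔)*2 = 4/3)
l(E) = (E + 1/(18 + E))/(-26 + E)
l(u(-4, -5)) - 849 = (1 + (4/3)² + 18*(4/3))/(-468 + (4/3)² - 8*4/3) - 849 = (1 + 16/9 + 24)/(-468 + 16/9 - 32/3) - 849 = (241/9)/(-4292/9) - 849 = -9/4292*241/9 - 849 = -241/4292 - 849 = -3644149/4292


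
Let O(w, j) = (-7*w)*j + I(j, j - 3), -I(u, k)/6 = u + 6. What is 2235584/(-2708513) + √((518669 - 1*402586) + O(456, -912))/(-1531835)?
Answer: -2235584/2708513 - 11*√25063/1531835 ≈ -0.82653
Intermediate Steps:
I(u, k) = -36 - 6*u (I(u, k) = -6*(u + 6) = -6*(6 + u) = -36 - 6*u)
O(w, j) = -36 - 6*j - 7*j*w (O(w, j) = (-7*w)*j + (-36 - 6*j) = -7*j*w + (-36 - 6*j) = -36 - 6*j - 7*j*w)
2235584/(-2708513) + √((518669 - 1*402586) + O(456, -912))/(-1531835) = 2235584/(-2708513) + √((518669 - 1*402586) + (-36 - 6*(-912) - 7*(-912)*456))/(-1531835) = 2235584*(-1/2708513) + √((518669 - 402586) + (-36 + 5472 + 2911104))*(-1/1531835) = -2235584/2708513 + √(116083 + 2916540)*(-1/1531835) = -2235584/2708513 + √3032623*(-1/1531835) = -2235584/2708513 + (11*√25063)*(-1/1531835) = -2235584/2708513 - 11*√25063/1531835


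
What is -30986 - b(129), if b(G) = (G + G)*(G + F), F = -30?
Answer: -56528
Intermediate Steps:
b(G) = 2*G*(-30 + G) (b(G) = (G + G)*(G - 30) = (2*G)*(-30 + G) = 2*G*(-30 + G))
-30986 - b(129) = -30986 - 2*129*(-30 + 129) = -30986 - 2*129*99 = -30986 - 1*25542 = -30986 - 25542 = -56528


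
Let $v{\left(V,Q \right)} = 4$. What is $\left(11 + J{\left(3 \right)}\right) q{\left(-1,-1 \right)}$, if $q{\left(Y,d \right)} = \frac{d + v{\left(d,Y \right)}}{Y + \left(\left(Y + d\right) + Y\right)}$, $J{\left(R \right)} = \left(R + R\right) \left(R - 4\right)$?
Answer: $- \frac{15}{4} \approx -3.75$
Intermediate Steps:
$J{\left(R \right)} = 2 R \left(-4 + R\right)$
$q{\left(Y,d \right)} = \frac{4 + d}{d + 3 Y}$ ($q{\left(Y,d \right)} = \frac{d + 4}{Y + \left(\left(Y + d\right) + Y\right)} = \frac{4 + d}{Y + \left(d + 2 Y\right)} = \frac{4 + d}{d + 3 Y}$)
$\left(11 + J{\left(3 \right)}\right) q{\left(-1,-1 \right)} = \left(11 + 2 \cdot 3 \left(-4 + 3\right)\right) \frac{4 - 1}{-1 + 3 \left(-1\right)} = \left(11 + 2 \cdot 3 \left(-1\right)\right) \frac{1}{-1 - 3} \cdot 3 = \left(11 - 6\right) \frac{1}{-4} \cdot 3 = 5 \left(\left(- \frac{1}{4}\right) 3\right) = 5 \left(- \frac{3}{4}\right) = - \frac{15}{4}$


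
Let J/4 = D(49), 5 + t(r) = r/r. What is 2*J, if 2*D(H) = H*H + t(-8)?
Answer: 9588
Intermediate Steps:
t(r) = -4 (t(r) = -5 + r/r = -5 + 1 = -4)
D(H) = -2 + H²/2 (D(H) = (H*H - 4)/2 = (H² - 4)/2 = (-4 + H²)/2 = -2 + H²/2)
J = 4794 (J = 4*(-2 + (½)*49²) = 4*(-2 + (½)*2401) = 4*(-2 + 2401/2) = 4*(2397/2) = 4794)
2*J = 2*4794 = 9588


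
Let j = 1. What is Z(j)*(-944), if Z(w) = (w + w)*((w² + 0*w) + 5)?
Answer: -11328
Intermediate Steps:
Z(w) = 2*w*(5 + w²) (Z(w) = (2*w)*((w² + 0) + 5) = (2*w)*(w² + 5) = (2*w)*(5 + w²) = 2*w*(5 + w²))
Z(j)*(-944) = (2*1*(5 + 1²))*(-944) = (2*1*(5 + 1))*(-944) = (2*1*6)*(-944) = 12*(-944) = -11328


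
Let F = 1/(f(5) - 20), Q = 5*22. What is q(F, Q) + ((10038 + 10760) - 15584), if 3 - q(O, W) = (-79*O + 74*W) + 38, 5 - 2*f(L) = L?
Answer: -59299/20 ≈ -2964.9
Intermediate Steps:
f(L) = 5/2 - L/2
Q = 110
F = -1/20 (F = 1/((5/2 - ½*5) - 20) = 1/((5/2 - 5/2) - 20) = 1/(0 - 20) = 1/(-20) = -1/20 ≈ -0.050000)
q(O, W) = -35 - 74*W + 79*O (q(O, W) = 3 - ((-79*O + 74*W) + 38) = 3 - (38 - 79*O + 74*W) = 3 + (-38 - 74*W + 79*O) = -35 - 74*W + 79*O)
q(F, Q) + ((10038 + 10760) - 15584) = (-35 - 74*110 + 79*(-1/20)) + ((10038 + 10760) - 15584) = (-35 - 8140 - 79/20) + (20798 - 15584) = -163579/20 + 5214 = -59299/20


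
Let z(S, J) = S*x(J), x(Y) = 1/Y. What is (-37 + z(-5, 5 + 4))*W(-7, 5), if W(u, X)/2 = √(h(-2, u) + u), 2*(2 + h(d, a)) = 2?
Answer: -1352*I*√2/9 ≈ -212.45*I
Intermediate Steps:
h(d, a) = -1 (h(d, a) = -2 + (½)*2 = -2 + 1 = -1)
W(u, X) = 2*√(-1 + u)
z(S, J) = S/J
(-37 + z(-5, 5 + 4))*W(-7, 5) = (-37 - 5/(5 + 4))*(2*√(-1 - 7)) = (-37 - 5/9)*(2*√(-8)) = (-37 - 5*⅑)*(2*(2*I*√2)) = (-37 - 5/9)*(4*I*√2) = -1352*I*√2/9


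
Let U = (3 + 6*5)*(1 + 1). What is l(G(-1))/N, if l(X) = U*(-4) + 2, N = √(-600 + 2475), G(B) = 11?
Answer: -262*√3/75 ≈ -6.0506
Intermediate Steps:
U = 66 (U = (3 + 30)*2 = 33*2 = 66)
N = 25*√3 (N = √1875 = 25*√3 ≈ 43.301)
l(X) = -262 (l(X) = 66*(-4) + 2 = -264 + 2 = -262)
l(G(-1))/N = -262*√3/75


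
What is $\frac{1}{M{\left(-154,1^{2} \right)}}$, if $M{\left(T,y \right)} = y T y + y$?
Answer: $- \frac{1}{153} \approx -0.0065359$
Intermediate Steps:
$M{\left(T,y \right)} = y + T y^{2}$ ($M{\left(T,y \right)} = T y y + y = T y^{2} + y = y + T y^{2}$)
$\frac{1}{M{\left(-154,1^{2} \right)}} = \frac{1}{1^{2} \left(1 - 154 \cdot 1^{2}\right)} = \frac{1}{1 \left(1 - 154\right)} = \frac{1}{1 \left(-153\right)} = \frac{1}{-153} = - \frac{1}{153}$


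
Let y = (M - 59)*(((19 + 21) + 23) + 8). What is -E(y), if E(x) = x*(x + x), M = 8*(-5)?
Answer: -98813682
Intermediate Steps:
M = -40
y = -7029 (y = (-40 - 59)*(((19 + 21) + 23) + 8) = -99*((40 + 23) + 8) = -99*(63 + 8) = -99*71 = -7029)
E(x) = 2*x**2 (E(x) = x*(2*x) = 2*x**2)
-E(y) = -2*(-7029)**2 = -2*49406841 = -1*98813682 = -98813682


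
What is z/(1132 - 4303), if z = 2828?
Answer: -404/453 ≈ -0.89183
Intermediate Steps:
z/(1132 - 4303) = 2828/(1132 - 4303) = 2828/(-3171) = 2828*(-1/3171) = -404/453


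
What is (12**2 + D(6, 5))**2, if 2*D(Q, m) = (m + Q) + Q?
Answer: 93025/4 ≈ 23256.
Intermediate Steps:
D(Q, m) = Q + m/2 (D(Q, m) = ((m + Q) + Q)/2 = ((Q + m) + Q)/2 = (m + 2*Q)/2 = Q + m/2)
(12**2 + D(6, 5))**2 = (12**2 + (6 + (1/2)*5))**2 = (144 + (6 + 5/2))**2 = (144 + 17/2)**2 = (305/2)**2 = 93025/4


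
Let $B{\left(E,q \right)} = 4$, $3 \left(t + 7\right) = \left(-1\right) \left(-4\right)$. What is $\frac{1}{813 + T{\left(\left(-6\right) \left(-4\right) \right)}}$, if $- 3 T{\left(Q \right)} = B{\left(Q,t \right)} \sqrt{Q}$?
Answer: $\frac{2439}{1982779} + \frac{8 \sqrt{6}}{1982779} \approx 0.00124$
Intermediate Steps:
$t = - \frac{17}{3}$ ($t = -7 + \frac{\left(-1\right) \left(-4\right)}{3} = -7 + \frac{1}{3} \cdot 4 = -7 + \frac{4}{3} = - \frac{17}{3} \approx -5.6667$)
$T{\left(Q \right)} = - \frac{4 \sqrt{Q}}{3}$
$\frac{1}{813 + T{\left(\left(-6\right) \left(-4\right) \right)}} = \frac{1}{813 - \frac{4 \sqrt{\left(-6\right) \left(-4\right)}}{3}} = \frac{1}{813 - \frac{4 \sqrt{24}}{3}} = \frac{1}{813 - \frac{4 \cdot 2 \sqrt{6}}{3}} = \frac{1}{813 - \frac{8 \sqrt{6}}{3}}$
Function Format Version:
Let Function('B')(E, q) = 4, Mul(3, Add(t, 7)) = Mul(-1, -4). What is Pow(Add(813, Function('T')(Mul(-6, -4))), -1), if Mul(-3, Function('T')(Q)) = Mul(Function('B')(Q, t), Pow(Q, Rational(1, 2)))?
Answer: Add(Rational(2439, 1982779), Mul(Rational(8, 1982779), Pow(6, Rational(1, 2)))) ≈ 0.0012400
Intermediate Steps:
t = Rational(-17, 3) (t = Add(-7, Mul(Rational(1, 3), Mul(-1, -4))) = Add(-7, Mul(Rational(1, 3), 4)) = Add(-7, Rational(4, 3)) = Rational(-17, 3) ≈ -5.6667)
Function('T')(Q) = Mul(Rational(-4, 3), Pow(Q, Rational(1, 2))) (Function('T')(Q) = Mul(Rational(-1, 3), Mul(4, Pow(Q, Rational(1, 2)))) = Mul(Rational(-4, 3), Pow(Q, Rational(1, 2))))
Pow(Add(813, Function('T')(Mul(-6, -4))), -1) = Pow(Add(813, Mul(Rational(-4, 3), Pow(Mul(-6, -4), Rational(1, 2)))), -1) = Pow(Add(813, Mul(Rational(-4, 3), Pow(24, Rational(1, 2)))), -1) = Pow(Add(813, Mul(Rational(-4, 3), Mul(2, Pow(6, Rational(1, 2))))), -1) = Pow(Add(813, Mul(Rational(-8, 3), Pow(6, Rational(1, 2)))), -1)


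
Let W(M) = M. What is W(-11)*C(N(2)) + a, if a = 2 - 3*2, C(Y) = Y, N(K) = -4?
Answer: 40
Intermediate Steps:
a = -4 (a = 2 - 6 = -4)
W(-11)*C(N(2)) + a = -11*(-4) - 4 = 44 - 4 = 40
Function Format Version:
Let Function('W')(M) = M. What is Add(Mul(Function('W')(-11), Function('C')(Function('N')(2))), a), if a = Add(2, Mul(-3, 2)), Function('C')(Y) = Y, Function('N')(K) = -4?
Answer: 40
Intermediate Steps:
a = -4 (a = Add(2, -6) = -4)
Add(Mul(Function('W')(-11), Function('C')(Function('N')(2))), a) = Add(Mul(-11, -4), -4) = Add(44, -4) = 40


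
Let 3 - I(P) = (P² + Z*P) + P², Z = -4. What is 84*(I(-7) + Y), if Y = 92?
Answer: -2604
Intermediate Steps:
I(P) = 3 - 2*P² + 4*P (I(P) = 3 - ((P² - 4*P) + P²) = 3 - (-4*P + 2*P²) = 3 + (-2*P² + 4*P) = 3 - 2*P² + 4*P)
84*(I(-7) + Y) = 84*((3 - 2*(-7)² + 4*(-7)) + 92) = 84*((3 - 2*49 - 28) + 92) = 84*((3 - 98 - 28) + 92) = 84*(-123 + 92) = 84*(-31) = -2604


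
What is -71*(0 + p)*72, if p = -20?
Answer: 102240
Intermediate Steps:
-71*(0 + p)*72 = -71*(0 - 20)*72 = -71*(-20)*72 = 1420*72 = 102240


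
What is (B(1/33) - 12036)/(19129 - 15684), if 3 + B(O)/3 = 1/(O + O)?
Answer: -23991/6890 ≈ -3.4820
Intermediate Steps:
B(O) = -9 + 3/(2*O) (B(O) = -9 + 3/(O + O) = -9 + 3/((2*O)) = -9 + 3*(1/(2*O)) = -9 + 3/(2*O))
(B(1/33) - 12036)/(19129 - 15684) = ((-9 + 3/(2*(1/33))) - 12036)/(19129 - 15684) = ((-9 + 3/(2*(1/33))) - 12036)/3445 = ((-9 + (3/2)*33) - 12036)*(1/3445) = ((-9 + 99/2) - 12036)*(1/3445) = (81/2 - 12036)*(1/3445) = -23991/2*1/3445 = -23991/6890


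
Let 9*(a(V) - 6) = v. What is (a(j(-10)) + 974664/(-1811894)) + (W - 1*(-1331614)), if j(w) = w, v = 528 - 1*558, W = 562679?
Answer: 5148392966993/2717841 ≈ 1.8943e+6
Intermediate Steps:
v = -30 (v = 528 - 558 = -30)
a(V) = 8/3 (a(V) = 6 + (⅑)*(-30) = 6 - 10/3 = 8/3)
(a(j(-10)) + 974664/(-1811894)) + (W - 1*(-1331614)) = (8/3 + 974664/(-1811894)) + (562679 - 1*(-1331614)) = (8/3 + 974664*(-1/1811894)) + (562679 + 1331614) = (8/3 - 487332/905947) + 1894293 = 5785580/2717841 + 1894293 = 5148392966993/2717841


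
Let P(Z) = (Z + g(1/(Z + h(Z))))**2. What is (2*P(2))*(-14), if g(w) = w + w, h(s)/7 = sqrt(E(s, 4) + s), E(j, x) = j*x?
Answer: -6572888/59049 - 189728*sqrt(10)/59049 ≈ -121.47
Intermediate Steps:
h(s) = 7*sqrt(5)*sqrt(s) (h(s) = 7*sqrt(s*4 + s) = 7*sqrt(4*s + s) = 7*sqrt(5*s) = 7*(sqrt(5)*sqrt(s)) = 7*sqrt(5)*sqrt(s))
g(w) = 2*w
P(Z) = (Z + 2/(Z + 7*sqrt(5)*sqrt(Z)))**2
(2*P(2))*(-14) = (2*(2 + 2/(2 + 7*sqrt(5)*sqrt(2)))**2)*(-14) = (2*(2 + 2/(2 + 7*sqrt(10)))**2)*(-14) = -28*(2 + 2/(2 + 7*sqrt(10)))**2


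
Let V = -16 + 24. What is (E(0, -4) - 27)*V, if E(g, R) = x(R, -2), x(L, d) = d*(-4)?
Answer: -152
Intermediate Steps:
x(L, d) = -4*d
E(g, R) = 8 (E(g, R) = -4*(-2) = 8)
V = 8
(E(0, -4) - 27)*V = (8 - 27)*8 = -19*8 = -152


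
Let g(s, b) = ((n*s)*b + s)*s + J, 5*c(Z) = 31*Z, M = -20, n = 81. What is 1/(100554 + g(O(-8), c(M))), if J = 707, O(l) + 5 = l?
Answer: -1/1596006 ≈ -6.2656e-7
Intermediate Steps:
O(l) = -5 + l
c(Z) = 31*Z/5 (c(Z) = (31*Z)/5 = 31*Z/5)
g(s, b) = 707 + s*(s + 81*b*s) (g(s, b) = ((81*s)*b + s)*s + 707 = (81*b*s + s)*s + 707 = (s + 81*b*s)*s + 707 = s*(s + 81*b*s) + 707 = 707 + s*(s + 81*b*s))
1/(100554 + g(O(-8), c(M))) = 1/(100554 + (707 + (-5 - 8)² + 81*((31/5)*(-20))*(-5 - 8)²)) = 1/(100554 + (707 + (-13)² + 81*(-124)*(-13)²)) = 1/(100554 + (707 + 169 + 81*(-124)*169)) = 1/(100554 + (707 + 169 - 1697436)) = 1/(100554 - 1696560) = 1/(-1596006) = -1/1596006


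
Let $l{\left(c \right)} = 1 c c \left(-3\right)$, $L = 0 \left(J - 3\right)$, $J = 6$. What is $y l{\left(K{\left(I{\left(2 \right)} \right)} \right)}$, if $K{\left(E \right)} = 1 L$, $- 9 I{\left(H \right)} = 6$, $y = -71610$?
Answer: $0$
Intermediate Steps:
$L = 0$ ($L = 0 \left(6 - 3\right) = 0 \cdot 3 = 0$)
$I{\left(H \right)} = - \frac{2}{3}$ ($I{\left(H \right)} = \left(- \frac{1}{9}\right) 6 = - \frac{2}{3}$)
$K{\left(E \right)} = 0$ ($K{\left(E \right)} = 1 \cdot 0 = 0$)
$l{\left(c \right)} = - 3 c^{2}$ ($l{\left(c \right)} = c c \left(-3\right) = c^{2} \left(-3\right) = - 3 c^{2}$)
$y l{\left(K{\left(I{\left(2 \right)} \right)} \right)} = - 71610 \left(- 3 \cdot 0^{2}\right) = - 71610 \left(\left(-3\right) 0\right) = \left(-71610\right) 0 = 0$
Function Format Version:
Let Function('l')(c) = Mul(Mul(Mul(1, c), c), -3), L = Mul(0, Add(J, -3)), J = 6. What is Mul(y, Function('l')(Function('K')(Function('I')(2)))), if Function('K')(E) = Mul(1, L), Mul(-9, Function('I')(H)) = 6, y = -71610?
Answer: 0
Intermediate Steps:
L = 0 (L = Mul(0, Add(6, -3)) = Mul(0, 3) = 0)
Function('I')(H) = Rational(-2, 3) (Function('I')(H) = Mul(Rational(-1, 9), 6) = Rational(-2, 3))
Function('K')(E) = 0 (Function('K')(E) = Mul(1, 0) = 0)
Function('l')(c) = Mul(-3, Pow(c, 2)) (Function('l')(c) = Mul(Mul(c, c), -3) = Mul(Pow(c, 2), -3) = Mul(-3, Pow(c, 2)))
Mul(y, Function('l')(Function('K')(Function('I')(2)))) = Mul(-71610, Mul(-3, Pow(0, 2))) = Mul(-71610, Mul(-3, 0)) = Mul(-71610, 0) = 0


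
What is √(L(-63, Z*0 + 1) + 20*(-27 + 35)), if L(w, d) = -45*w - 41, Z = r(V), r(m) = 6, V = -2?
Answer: √2954 ≈ 54.351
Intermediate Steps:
Z = 6
L(w, d) = -41 - 45*w
√(L(-63, Z*0 + 1) + 20*(-27 + 35)) = √((-41 - 45*(-63)) + 20*(-27 + 35)) = √((-41 + 2835) + 20*8) = √(2794 + 160) = √2954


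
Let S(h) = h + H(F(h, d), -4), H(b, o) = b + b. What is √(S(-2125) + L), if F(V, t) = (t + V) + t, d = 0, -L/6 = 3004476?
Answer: I*√18033231 ≈ 4246.6*I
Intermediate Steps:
L = -18026856 (L = -6*3004476 = -18026856)
F(V, t) = V + 2*t (F(V, t) = (V + t) + t = V + 2*t)
H(b, o) = 2*b
S(h) = 3*h (S(h) = h + 2*(h + 2*0) = h + 2*(h + 0) = h + 2*h = 3*h)
√(S(-2125) + L) = √(3*(-2125) - 18026856) = √(-6375 - 18026856) = √(-18033231) = I*√18033231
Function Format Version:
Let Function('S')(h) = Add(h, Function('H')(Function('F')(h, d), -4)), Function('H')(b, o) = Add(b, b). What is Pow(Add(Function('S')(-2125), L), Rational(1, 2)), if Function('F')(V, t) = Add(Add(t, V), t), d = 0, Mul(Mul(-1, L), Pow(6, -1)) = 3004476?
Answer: Mul(I, Pow(18033231, Rational(1, 2))) ≈ Mul(4246.6, I)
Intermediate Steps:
L = -18026856 (L = Mul(-6, 3004476) = -18026856)
Function('F')(V, t) = Add(V, Mul(2, t)) (Function('F')(V, t) = Add(Add(V, t), t) = Add(V, Mul(2, t)))
Function('H')(b, o) = Mul(2, b)
Function('S')(h) = Mul(3, h) (Function('S')(h) = Add(h, Mul(2, Add(h, Mul(2, 0)))) = Add(h, Mul(2, Add(h, 0))) = Add(h, Mul(2, h)) = Mul(3, h))
Pow(Add(Function('S')(-2125), L), Rational(1, 2)) = Pow(Add(Mul(3, -2125), -18026856), Rational(1, 2)) = Pow(Add(-6375, -18026856), Rational(1, 2)) = Pow(-18033231, Rational(1, 2)) = Mul(I, Pow(18033231, Rational(1, 2)))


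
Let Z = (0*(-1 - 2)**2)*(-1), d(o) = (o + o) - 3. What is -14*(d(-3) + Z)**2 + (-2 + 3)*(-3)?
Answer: -1137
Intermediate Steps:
d(o) = -3 + 2*o (d(o) = 2*o - 3 = -3 + 2*o)
Z = 0 (Z = (0*(-3)**2)*(-1) = (0*9)*(-1) = 0*(-1) = 0)
-14*(d(-3) + Z)**2 + (-2 + 3)*(-3) = -14*((-3 + 2*(-3)) + 0)**2 + (-2 + 3)*(-3) = -14*((-3 - 6) + 0)**2 + 1*(-3) = -14*(-9 + 0)**2 - 3 = -14*(-9)**2 - 3 = -14*81 - 3 = -1134 - 3 = -1137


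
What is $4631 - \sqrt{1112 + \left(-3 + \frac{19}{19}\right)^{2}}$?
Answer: $4631 - 6 \sqrt{31} \approx 4597.6$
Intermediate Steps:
$4631 - \sqrt{1112 + \left(-3 + \frac{19}{19}\right)^{2}} = 4631 - \sqrt{1112 + \left(-3 + 19 \cdot \frac{1}{19}\right)^{2}} = 4631 - \sqrt{1112 + \left(-3 + 1\right)^{2}} = 4631 - \sqrt{1112 + \left(-2\right)^{2}} = 4631 - \sqrt{1112 + 4} = 4631 - \sqrt{1116} = 4631 - 6 \sqrt{31}$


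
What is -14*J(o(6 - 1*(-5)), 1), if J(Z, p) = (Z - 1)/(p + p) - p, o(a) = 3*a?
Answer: -210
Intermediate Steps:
J(Z, p) = -p + (-1 + Z)/(2*p) (J(Z, p) = (-1 + Z)/((2*p)) - p = (-1 + Z)*(1/(2*p)) - p = (-1 + Z)/(2*p) - p = -p + (-1 + Z)/(2*p))
-14*J(o(6 - 1*(-5)), 1) = -7*(-1 + 3*(6 - 1*(-5)) - 2*1²)/1 = -7*(-1 + 3*(6 + 5) - 2*1) = -7*(-1 + 3*11 - 2) = -7*(-1 + 33 - 2) = -7*30 = -14*15 = -210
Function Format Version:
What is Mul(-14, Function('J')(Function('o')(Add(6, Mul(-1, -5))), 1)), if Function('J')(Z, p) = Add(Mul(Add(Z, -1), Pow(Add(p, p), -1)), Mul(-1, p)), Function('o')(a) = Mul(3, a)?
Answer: -210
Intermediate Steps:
Function('J')(Z, p) = Add(Mul(-1, p), Mul(Rational(1, 2), Pow(p, -1), Add(-1, Z))) (Function('J')(Z, p) = Add(Mul(Add(-1, Z), Pow(Mul(2, p), -1)), Mul(-1, p)) = Add(Mul(Add(-1, Z), Mul(Rational(1, 2), Pow(p, -1))), Mul(-1, p)) = Add(Mul(Rational(1, 2), Pow(p, -1), Add(-1, Z)), Mul(-1, p)) = Add(Mul(-1, p), Mul(Rational(1, 2), Pow(p, -1), Add(-1, Z))))
Mul(-14, Function('J')(Function('o')(Add(6, Mul(-1, -5))), 1)) = Mul(-14, Mul(Rational(1, 2), Pow(1, -1), Add(-1, Mul(3, Add(6, Mul(-1, -5))), Mul(-2, Pow(1, 2))))) = Mul(-14, Mul(Rational(1, 2), 1, Add(-1, Mul(3, Add(6, 5)), Mul(-2, 1)))) = Mul(-14, Mul(Rational(1, 2), 1, Add(-1, Mul(3, 11), -2))) = Mul(-14, Mul(Rational(1, 2), 1, Add(-1, 33, -2))) = Mul(-14, Mul(Rational(1, 2), 1, 30)) = Mul(-14, 15) = -210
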